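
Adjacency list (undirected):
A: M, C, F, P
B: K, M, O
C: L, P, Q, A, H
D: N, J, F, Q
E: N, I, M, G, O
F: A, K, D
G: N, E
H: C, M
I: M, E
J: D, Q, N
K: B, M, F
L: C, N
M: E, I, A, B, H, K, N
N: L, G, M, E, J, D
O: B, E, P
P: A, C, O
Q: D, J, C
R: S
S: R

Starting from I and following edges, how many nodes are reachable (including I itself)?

17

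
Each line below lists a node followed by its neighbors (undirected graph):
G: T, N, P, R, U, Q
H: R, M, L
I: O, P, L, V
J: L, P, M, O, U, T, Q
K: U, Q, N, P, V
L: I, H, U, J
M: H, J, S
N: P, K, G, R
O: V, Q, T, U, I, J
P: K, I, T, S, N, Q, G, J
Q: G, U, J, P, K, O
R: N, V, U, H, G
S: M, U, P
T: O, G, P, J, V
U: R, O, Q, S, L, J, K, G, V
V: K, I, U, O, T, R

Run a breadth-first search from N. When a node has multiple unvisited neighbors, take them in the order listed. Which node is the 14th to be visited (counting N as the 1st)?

Visit N; enqueue P, K, G, R → queue [P, K, G, R]
Visit P; enqueue I, T, S, Q, J → queue [K, G, R, I, T, S, Q, J]
Visit K; enqueue U, V → queue [G, R, I, T, S, Q, J, U, V]
Visit G → queue [R, I, T, S, Q, J, U, V]
Visit R; enqueue H → queue [I, T, S, Q, J, U, V, H]
Visit I; enqueue O, L → queue [T, S, Q, J, U, V, H, O, L]
Visit T → queue [S, Q, J, U, V, H, O, L]
Visit S; enqueue M → queue [Q, J, U, V, H, O, L, M]
Visit Q → queue [J, U, V, H, O, L, M]
Visit J → queue [U, V, H, O, L, M]
Visit U → queue [V, H, O, L, M]
Visit V → queue [H, O, L, M]
Visit H → queue [O, L, M]
Visit O → queue [L, M]
Visit L → queue [M]
Visit M → queue []

Visit order: N, P, K, G, R, I, T, S, Q, J, U, V, H, O, L, M

O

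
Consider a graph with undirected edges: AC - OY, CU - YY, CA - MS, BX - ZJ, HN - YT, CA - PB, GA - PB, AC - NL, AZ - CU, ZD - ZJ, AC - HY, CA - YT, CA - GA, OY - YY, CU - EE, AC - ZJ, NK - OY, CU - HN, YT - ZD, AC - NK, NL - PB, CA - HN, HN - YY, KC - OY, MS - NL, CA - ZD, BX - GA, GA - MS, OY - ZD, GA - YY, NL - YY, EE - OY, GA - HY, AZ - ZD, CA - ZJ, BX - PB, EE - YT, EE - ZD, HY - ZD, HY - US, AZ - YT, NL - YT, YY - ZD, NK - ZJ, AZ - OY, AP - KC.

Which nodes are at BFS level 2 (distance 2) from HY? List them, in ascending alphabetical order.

AZ, BX, CA, EE, MS, NK, NL, OY, PB, YT, YY, ZJ

Level 0: HY
Level 1: AC, GA, US, ZD
Level 2: AZ, BX, CA, EE, MS, NK, NL, OY, PB, YT, YY, ZJ
Level 3: CU, HN, KC
Level 4: AP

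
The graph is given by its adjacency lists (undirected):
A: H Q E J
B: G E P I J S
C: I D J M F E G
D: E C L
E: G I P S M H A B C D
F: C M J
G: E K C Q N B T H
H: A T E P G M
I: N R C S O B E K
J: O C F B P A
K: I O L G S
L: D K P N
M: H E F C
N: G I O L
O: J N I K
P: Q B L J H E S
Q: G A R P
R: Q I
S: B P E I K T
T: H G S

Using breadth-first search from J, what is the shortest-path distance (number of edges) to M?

Level 0: J
Level 1: A, B, C, F, O, P
Level 2: D, E, G, H, I, K, L, M, N, Q, S
Level 3: R, T
M first appears at level 2.

2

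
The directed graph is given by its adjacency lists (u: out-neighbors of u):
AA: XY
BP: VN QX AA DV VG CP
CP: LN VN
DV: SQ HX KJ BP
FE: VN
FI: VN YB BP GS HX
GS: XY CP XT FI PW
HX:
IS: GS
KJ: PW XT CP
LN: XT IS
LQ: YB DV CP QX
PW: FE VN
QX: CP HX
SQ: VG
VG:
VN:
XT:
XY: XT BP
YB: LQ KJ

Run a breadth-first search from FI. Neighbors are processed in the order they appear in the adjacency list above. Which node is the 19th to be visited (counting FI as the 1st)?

FE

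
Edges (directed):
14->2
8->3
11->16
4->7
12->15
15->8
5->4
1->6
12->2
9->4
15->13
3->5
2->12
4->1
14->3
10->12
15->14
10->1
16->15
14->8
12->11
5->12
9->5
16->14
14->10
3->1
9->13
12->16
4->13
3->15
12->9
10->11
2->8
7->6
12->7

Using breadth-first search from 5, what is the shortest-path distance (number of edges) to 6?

3

Level 0: 5
Level 1: 4, 12
Level 2: 1, 2, 7, 9, 11, 13, 15, 16
Level 3: 6, 8, 14
Level 4: 3, 10
6 first appears at level 3.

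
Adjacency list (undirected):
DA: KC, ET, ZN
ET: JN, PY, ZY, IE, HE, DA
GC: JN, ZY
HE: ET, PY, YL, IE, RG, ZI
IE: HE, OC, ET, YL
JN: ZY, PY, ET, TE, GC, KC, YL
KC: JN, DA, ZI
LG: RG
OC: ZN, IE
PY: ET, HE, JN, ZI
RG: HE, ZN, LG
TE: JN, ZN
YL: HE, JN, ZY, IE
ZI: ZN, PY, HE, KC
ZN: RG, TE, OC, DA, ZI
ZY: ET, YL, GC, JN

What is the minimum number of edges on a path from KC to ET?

Level 0: KC
Level 1: DA, JN, ZI
Level 2: ET, GC, HE, PY, TE, YL, ZN, ZY
Level 3: IE, OC, RG
Level 4: LG
ET first appears at level 2.

2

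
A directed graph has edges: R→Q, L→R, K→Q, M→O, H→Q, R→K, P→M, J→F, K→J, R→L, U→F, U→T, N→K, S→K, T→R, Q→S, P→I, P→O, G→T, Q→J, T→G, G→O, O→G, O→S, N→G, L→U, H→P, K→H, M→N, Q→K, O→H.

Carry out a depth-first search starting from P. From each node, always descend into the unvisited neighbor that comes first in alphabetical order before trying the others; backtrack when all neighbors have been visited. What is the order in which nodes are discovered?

P, I, M, N, G, O, H, Q, J, F, K, S, T, R, L, U

Visit P
P → I
P → M
M → N
N → G
G → O
O → H
H → Q
Q → J
J → F
Q → K
Q → S
G → T
T → R
R → L
L → U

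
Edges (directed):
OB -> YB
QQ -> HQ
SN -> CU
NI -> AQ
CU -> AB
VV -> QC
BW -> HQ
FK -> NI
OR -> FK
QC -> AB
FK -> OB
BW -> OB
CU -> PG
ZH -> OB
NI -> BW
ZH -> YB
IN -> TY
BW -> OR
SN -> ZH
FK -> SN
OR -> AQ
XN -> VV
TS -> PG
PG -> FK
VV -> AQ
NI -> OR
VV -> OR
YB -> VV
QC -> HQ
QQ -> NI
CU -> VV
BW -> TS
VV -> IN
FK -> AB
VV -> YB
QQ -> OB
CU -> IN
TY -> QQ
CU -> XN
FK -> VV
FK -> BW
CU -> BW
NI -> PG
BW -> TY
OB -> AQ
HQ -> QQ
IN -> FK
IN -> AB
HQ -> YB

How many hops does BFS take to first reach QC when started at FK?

2

Level 0: FK
Level 1: AB, BW, NI, OB, SN, VV
Level 2: AQ, CU, HQ, IN, OR, PG, QC, TS, TY, YB, ZH
Level 3: QQ, XN
QC first appears at level 2.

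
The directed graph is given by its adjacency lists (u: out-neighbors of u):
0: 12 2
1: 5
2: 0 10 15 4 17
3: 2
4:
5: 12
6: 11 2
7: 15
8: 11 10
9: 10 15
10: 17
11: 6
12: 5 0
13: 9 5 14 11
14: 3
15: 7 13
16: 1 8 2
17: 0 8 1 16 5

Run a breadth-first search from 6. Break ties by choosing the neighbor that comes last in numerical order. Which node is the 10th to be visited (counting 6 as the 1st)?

8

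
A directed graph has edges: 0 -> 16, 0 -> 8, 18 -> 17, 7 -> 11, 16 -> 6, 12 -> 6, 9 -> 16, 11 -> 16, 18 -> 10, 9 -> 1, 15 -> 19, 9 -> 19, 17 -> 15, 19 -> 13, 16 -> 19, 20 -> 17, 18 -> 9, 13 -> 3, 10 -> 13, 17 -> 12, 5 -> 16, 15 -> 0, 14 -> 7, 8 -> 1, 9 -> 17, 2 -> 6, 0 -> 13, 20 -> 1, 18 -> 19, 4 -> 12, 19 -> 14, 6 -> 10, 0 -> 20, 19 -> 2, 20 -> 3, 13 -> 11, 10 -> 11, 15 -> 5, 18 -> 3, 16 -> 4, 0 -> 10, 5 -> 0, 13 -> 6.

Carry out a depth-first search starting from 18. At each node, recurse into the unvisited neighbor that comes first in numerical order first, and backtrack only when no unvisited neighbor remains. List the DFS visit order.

Visit 18
18 → 3
18 → 9
9 → 1
9 → 16
16 → 4
4 → 12
12 → 6
6 → 10
10 → 11
10 → 13
16 → 19
19 → 2
19 → 14
14 → 7
9 → 17
17 → 15
15 → 0
0 → 8
0 → 20
15 → 5

18, 3, 9, 1, 16, 4, 12, 6, 10, 11, 13, 19, 2, 14, 7, 17, 15, 0, 8, 20, 5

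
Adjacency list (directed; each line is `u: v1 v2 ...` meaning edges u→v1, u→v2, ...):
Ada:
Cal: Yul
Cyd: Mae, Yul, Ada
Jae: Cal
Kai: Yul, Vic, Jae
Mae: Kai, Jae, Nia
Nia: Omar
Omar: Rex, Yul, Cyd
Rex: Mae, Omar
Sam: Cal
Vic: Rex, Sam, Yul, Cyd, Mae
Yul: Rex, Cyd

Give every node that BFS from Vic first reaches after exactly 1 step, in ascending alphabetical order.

Level 0: Vic
Level 1: Cyd, Mae, Rex, Sam, Yul
Level 2: Ada, Cal, Jae, Kai, Nia, Omar

Cyd, Mae, Rex, Sam, Yul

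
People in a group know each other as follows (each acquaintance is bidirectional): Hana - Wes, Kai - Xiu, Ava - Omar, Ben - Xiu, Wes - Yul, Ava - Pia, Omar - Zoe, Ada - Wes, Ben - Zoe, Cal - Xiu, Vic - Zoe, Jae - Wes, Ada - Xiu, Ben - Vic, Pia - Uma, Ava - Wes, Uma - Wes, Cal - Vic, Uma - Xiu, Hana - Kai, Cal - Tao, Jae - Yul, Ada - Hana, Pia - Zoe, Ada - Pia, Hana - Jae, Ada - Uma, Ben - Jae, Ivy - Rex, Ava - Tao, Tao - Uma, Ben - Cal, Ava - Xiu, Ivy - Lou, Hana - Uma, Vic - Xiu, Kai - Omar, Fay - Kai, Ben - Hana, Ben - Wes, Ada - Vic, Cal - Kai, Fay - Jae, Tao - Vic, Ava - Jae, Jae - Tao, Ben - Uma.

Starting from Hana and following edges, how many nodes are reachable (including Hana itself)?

17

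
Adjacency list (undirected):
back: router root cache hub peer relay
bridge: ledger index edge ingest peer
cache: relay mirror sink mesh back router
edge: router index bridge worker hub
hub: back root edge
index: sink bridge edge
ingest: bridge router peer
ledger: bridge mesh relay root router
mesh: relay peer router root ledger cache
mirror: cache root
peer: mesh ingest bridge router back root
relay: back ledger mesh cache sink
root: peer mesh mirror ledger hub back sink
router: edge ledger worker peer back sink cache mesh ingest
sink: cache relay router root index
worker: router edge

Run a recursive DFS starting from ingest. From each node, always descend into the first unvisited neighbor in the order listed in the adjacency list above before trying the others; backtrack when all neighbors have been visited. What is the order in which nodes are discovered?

Visit ingest
ingest → bridge
bridge → ledger
ledger → mesh
mesh → relay
relay → back
back → router
router → edge
edge → index
index → sink
sink → cache
cache → mirror
mirror → root
root → peer
root → hub
edge → worker

ingest → bridge → ledger → mesh → relay → back → router → edge → index → sink → cache → mirror → root → peer → hub → worker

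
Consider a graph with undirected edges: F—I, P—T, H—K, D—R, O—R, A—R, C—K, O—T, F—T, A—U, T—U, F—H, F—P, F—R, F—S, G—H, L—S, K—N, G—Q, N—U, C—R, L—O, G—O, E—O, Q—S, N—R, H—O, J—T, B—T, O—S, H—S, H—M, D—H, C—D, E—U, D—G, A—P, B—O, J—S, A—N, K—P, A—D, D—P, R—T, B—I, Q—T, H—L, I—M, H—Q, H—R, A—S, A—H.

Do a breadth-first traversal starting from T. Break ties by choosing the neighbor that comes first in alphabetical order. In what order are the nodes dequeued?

T, B, F, J, O, P, Q, R, U, I, H, S, E, G, L, A, D, K, C, N, M

Visit T; enqueue B, F, J, O, P, Q, R, U → queue [B, F, J, O, P, Q, R, U]
Visit B; enqueue I → queue [F, J, O, P, Q, R, U, I]
Visit F; enqueue H, S → queue [J, O, P, Q, R, U, I, H, S]
Visit J → queue [O, P, Q, R, U, I, H, S]
Visit O; enqueue E, G, L → queue [P, Q, R, U, I, H, S, E, G, L]
Visit P; enqueue A, D, K → queue [Q, R, U, I, H, S, E, G, L, A, D, K]
Visit Q → queue [R, U, I, H, S, E, G, L, A, D, K]
Visit R; enqueue C, N → queue [U, I, H, S, E, G, L, A, D, K, C, N]
Visit U → queue [I, H, S, E, G, L, A, D, K, C, N]
Visit I; enqueue M → queue [H, S, E, G, L, A, D, K, C, N, M]
Visit H → queue [S, E, G, L, A, D, K, C, N, M]
Visit S → queue [E, G, L, A, D, K, C, N, M]
Visit E → queue [G, L, A, D, K, C, N, M]
Visit G → queue [L, A, D, K, C, N, M]
Visit L → queue [A, D, K, C, N, M]
Visit A → queue [D, K, C, N, M]
Visit D → queue [K, C, N, M]
Visit K → queue [C, N, M]
Visit C → queue [N, M]
Visit N → queue [M]
Visit M → queue []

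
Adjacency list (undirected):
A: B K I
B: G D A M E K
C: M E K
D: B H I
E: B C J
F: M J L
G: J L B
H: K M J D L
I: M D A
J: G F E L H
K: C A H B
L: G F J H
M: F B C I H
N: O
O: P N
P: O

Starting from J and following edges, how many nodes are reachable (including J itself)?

13

BFS from J visits: J, E, F, G, H, L, B, C, M, D, K, A, I
Reachable nodes: 13 of 16 total.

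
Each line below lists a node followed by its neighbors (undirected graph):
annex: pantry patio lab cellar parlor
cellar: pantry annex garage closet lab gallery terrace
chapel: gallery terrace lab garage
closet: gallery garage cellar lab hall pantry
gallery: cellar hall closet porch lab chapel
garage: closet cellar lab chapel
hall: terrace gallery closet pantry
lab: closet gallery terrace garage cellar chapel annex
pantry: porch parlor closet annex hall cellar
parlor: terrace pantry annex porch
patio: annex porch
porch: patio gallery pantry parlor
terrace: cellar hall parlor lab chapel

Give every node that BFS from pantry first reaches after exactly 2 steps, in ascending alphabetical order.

Level 0: pantry
Level 1: annex, cellar, closet, hall, parlor, porch
Level 2: gallery, garage, lab, patio, terrace
Level 3: chapel

gallery, garage, lab, patio, terrace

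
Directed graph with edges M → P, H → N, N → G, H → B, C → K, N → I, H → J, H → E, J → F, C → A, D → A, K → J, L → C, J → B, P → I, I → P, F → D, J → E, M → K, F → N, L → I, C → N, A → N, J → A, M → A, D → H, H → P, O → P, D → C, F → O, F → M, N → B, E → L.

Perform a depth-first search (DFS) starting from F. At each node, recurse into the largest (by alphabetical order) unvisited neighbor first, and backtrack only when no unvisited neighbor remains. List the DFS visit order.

F, O, P, I, N, G, B, M, K, J, E, L, C, A, D, H

Visit F
F → O
O → P
P → I
F → N
N → G
N → B
F → M
M → K
K → J
J → E
E → L
L → C
C → A
F → D
D → H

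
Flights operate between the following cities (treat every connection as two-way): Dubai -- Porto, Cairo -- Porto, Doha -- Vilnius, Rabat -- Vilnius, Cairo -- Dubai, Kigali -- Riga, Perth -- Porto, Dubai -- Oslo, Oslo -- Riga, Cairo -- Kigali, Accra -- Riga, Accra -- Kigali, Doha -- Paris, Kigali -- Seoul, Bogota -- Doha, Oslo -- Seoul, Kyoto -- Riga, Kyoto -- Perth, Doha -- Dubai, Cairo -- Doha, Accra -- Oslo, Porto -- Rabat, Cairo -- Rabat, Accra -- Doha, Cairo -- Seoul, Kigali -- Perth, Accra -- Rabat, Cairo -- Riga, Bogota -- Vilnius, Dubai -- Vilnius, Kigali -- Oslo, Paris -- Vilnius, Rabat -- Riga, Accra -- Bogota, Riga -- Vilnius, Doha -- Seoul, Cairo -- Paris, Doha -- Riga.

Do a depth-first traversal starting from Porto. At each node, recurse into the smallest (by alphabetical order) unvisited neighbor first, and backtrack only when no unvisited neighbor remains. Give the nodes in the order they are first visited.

Porto Cairo Doha Accra Bogota Vilnius Dubai Oslo Kigali Perth Kyoto Riga Rabat Seoul Paris

Visit Porto
Porto → Cairo
Cairo → Doha
Doha → Accra
Accra → Bogota
Bogota → Vilnius
Vilnius → Dubai
Dubai → Oslo
Oslo → Kigali
Kigali → Perth
Perth → Kyoto
Kyoto → Riga
Riga → Rabat
Kigali → Seoul
Vilnius → Paris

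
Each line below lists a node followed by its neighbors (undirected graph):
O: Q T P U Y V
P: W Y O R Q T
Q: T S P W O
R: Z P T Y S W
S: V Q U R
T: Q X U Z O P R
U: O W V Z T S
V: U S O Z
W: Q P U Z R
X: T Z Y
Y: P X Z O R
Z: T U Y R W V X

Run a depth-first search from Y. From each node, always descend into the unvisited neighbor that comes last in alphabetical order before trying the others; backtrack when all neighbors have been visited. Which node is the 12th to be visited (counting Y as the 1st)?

P

Visit Y
Y → Z
Z → X
X → T
T → U
U → W
W → R
R → S
S → V
V → O
O → Q
Q → P

Visit order: Y, Z, X, T, U, W, R, S, V, O, Q, P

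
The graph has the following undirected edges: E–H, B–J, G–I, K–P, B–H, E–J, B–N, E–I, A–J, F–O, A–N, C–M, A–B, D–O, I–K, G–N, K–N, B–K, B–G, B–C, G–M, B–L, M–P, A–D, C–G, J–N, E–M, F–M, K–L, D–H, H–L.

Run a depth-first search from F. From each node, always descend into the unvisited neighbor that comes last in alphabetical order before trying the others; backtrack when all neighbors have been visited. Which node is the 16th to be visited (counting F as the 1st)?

Visit F
F → O
O → D
D → H
H → L
L → K
K → P
P → M
M → G
G → N
N → J
J → E
E → I
J → B
B → C
B → A

Visit order: F, O, D, H, L, K, P, M, G, N, J, E, I, B, C, A

A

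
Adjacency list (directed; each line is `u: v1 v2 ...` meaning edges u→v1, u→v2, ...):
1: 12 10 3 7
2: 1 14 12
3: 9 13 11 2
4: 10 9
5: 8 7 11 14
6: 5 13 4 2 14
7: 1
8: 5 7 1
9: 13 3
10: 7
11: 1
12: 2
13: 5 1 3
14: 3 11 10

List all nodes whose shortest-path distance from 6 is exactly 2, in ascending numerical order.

1, 3, 7, 8, 9, 10, 11, 12

Level 0: 6
Level 1: 2, 4, 5, 13, 14
Level 2: 1, 3, 7, 8, 9, 10, 11, 12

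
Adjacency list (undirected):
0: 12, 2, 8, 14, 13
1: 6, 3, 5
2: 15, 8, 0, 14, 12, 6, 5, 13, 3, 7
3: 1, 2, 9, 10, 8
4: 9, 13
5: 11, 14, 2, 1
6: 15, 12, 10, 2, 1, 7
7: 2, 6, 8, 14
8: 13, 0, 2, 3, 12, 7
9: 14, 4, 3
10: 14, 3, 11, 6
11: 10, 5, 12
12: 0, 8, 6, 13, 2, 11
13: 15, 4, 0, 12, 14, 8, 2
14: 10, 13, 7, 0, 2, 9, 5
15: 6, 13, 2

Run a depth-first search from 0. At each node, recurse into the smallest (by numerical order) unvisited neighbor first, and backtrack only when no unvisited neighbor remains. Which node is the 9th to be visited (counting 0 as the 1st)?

Visit 0
0 → 2
2 → 3
3 → 1
1 → 5
5 → 11
11 → 10
10 → 6
6 → 7
7 → 8
8 → 12
12 → 13
13 → 4
4 → 9
9 → 14
13 → 15

Visit order: 0, 2, 3, 1, 5, 11, 10, 6, 7, 8, 12, 13, 4, 9, 14, 15

7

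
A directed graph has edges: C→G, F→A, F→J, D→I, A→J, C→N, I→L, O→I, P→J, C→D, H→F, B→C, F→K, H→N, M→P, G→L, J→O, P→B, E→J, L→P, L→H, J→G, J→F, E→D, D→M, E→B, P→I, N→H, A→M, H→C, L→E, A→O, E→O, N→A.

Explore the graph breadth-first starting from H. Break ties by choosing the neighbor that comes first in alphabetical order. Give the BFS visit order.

Visit H; enqueue C, F, N → queue [C, F, N]
Visit C; enqueue D, G → queue [F, N, D, G]
Visit F; enqueue A, J, K → queue [N, D, G, A, J, K]
Visit N → queue [D, G, A, J, K]
Visit D; enqueue I, M → queue [G, A, J, K, I, M]
Visit G; enqueue L → queue [A, J, K, I, M, L]
Visit A; enqueue O → queue [J, K, I, M, L, O]
Visit J → queue [K, I, M, L, O]
Visit K → queue [I, M, L, O]
Visit I → queue [M, L, O]
Visit M; enqueue P → queue [L, O, P]
Visit L; enqueue E → queue [O, P, E]
Visit O → queue [P, E]
Visit P; enqueue B → queue [E, B]
Visit E → queue [B]
Visit B → queue []

H C F N D G A J K I M L O P E B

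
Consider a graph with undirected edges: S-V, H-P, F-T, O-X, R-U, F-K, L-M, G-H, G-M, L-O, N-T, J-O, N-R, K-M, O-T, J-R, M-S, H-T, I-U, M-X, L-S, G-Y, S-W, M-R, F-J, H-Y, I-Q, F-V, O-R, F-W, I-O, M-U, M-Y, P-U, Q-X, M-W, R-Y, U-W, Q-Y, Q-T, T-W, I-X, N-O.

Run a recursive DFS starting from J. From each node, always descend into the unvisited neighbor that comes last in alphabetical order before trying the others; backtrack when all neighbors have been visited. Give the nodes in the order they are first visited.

J, R, Y, Q, X, O, T, W, U, P, H, G, M, S, V, F, K, L, I, N

Visit J
J → R
R → Y
Y → Q
Q → X
X → O
O → T
T → W
W → U
U → P
P → H
H → G
G → M
M → S
S → V
V → F
F → K
S → L
U → I
T → N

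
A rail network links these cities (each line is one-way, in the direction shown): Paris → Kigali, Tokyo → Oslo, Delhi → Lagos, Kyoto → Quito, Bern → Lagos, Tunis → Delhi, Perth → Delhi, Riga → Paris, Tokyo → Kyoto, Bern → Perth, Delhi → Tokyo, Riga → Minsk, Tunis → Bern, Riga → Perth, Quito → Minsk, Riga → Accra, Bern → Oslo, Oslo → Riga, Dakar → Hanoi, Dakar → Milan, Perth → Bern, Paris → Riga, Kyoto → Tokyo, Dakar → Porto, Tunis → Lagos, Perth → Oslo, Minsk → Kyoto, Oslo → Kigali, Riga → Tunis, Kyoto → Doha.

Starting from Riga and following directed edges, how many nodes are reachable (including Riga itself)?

BFS from Riga visits: Riga, Accra, Minsk, Paris, Perth, Tunis, Kyoto, Kigali, Bern, Delhi, Oslo, Lagos, Doha, Quito, Tokyo
Reachable nodes: 15 of 19 total.

15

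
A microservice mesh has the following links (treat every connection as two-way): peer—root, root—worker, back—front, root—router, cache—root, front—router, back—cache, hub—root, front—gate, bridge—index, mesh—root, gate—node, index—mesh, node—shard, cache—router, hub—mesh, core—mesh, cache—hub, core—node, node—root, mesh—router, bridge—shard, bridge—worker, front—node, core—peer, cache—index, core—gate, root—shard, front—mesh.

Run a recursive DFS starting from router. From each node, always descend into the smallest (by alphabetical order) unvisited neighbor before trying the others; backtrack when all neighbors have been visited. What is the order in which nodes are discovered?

router -> cache -> back -> front -> gate -> core -> mesh -> hub -> root -> node -> shard -> bridge -> index -> worker -> peer

Visit router
router → cache
cache → back
back → front
front → gate
gate → core
core → mesh
mesh → hub
hub → root
root → node
node → shard
shard → bridge
bridge → index
bridge → worker
root → peer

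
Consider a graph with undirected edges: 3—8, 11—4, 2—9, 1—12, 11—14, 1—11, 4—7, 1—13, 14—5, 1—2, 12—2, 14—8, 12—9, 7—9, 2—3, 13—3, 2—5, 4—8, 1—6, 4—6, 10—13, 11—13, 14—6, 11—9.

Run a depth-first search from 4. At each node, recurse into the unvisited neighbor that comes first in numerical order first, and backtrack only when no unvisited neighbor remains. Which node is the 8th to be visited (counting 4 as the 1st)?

Visit 4
4 → 6
6 → 1
1 → 2
2 → 3
3 → 8
8 → 14
14 → 5
14 → 11
11 → 9
9 → 7
9 → 12
11 → 13
13 → 10

Visit order: 4, 6, 1, 2, 3, 8, 14, 5, 11, 9, 7, 12, 13, 10

5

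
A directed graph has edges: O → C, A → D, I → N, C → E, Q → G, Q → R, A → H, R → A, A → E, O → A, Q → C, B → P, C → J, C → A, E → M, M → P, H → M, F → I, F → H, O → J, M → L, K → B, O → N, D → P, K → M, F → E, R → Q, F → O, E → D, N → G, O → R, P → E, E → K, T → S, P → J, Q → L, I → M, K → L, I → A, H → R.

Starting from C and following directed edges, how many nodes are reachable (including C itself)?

14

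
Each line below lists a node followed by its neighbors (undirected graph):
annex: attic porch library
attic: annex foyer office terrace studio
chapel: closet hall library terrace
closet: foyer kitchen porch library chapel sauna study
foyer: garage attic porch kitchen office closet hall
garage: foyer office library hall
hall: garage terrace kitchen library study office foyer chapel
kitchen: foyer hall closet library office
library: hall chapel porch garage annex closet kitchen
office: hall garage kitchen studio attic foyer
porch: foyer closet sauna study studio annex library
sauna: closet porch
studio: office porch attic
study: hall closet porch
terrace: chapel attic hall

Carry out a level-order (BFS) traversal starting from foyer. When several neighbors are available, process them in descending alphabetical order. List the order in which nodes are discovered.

Visit foyer; enqueue porch, office, kitchen, hall, garage, closet, attic → queue [porch, office, kitchen, hall, garage, closet, attic]
Visit porch; enqueue study, studio, sauna, library, annex → queue [office, kitchen, hall, garage, closet, attic, study, studio, sauna, library, annex]
Visit office → queue [kitchen, hall, garage, closet, attic, study, studio, sauna, library, annex]
Visit kitchen → queue [hall, garage, closet, attic, study, studio, sauna, library, annex]
Visit hall; enqueue terrace, chapel → queue [garage, closet, attic, study, studio, sauna, library, annex, terrace, chapel]
Visit garage → queue [closet, attic, study, studio, sauna, library, annex, terrace, chapel]
Visit closet → queue [attic, study, studio, sauna, library, annex, terrace, chapel]
Visit attic → queue [study, studio, sauna, library, annex, terrace, chapel]
Visit study → queue [studio, sauna, library, annex, terrace, chapel]
Visit studio → queue [sauna, library, annex, terrace, chapel]
Visit sauna → queue [library, annex, terrace, chapel]
Visit library → queue [annex, terrace, chapel]
Visit annex → queue [terrace, chapel]
Visit terrace → queue [chapel]
Visit chapel → queue []

foyer, porch, office, kitchen, hall, garage, closet, attic, study, studio, sauna, library, annex, terrace, chapel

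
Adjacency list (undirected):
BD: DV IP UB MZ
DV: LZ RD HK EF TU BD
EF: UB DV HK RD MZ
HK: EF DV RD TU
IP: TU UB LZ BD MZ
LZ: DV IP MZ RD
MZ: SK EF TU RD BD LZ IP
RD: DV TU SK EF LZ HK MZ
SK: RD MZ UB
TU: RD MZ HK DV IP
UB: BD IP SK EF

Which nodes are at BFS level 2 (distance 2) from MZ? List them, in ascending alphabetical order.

Level 0: MZ
Level 1: BD, EF, IP, LZ, RD, SK, TU
Level 2: DV, HK, UB

DV, HK, UB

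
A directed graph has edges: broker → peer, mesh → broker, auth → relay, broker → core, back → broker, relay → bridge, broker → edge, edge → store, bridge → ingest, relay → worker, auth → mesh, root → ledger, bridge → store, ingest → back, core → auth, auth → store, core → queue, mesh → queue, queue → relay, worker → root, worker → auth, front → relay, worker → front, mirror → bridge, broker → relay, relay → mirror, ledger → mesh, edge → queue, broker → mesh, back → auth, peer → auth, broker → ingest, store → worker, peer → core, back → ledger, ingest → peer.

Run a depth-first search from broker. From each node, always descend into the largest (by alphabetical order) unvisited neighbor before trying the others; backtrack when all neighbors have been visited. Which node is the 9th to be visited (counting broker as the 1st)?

Visit broker
broker → relay
relay → worker
worker → root
root → ledger
ledger → mesh
mesh → queue
worker → front
worker → auth
auth → store
relay → mirror
mirror → bridge
bridge → ingest
ingest → peer
peer → core
ingest → back
broker → edge

Visit order: broker, relay, worker, root, ledger, mesh, queue, front, auth, store, mirror, bridge, ingest, peer, core, back, edge

auth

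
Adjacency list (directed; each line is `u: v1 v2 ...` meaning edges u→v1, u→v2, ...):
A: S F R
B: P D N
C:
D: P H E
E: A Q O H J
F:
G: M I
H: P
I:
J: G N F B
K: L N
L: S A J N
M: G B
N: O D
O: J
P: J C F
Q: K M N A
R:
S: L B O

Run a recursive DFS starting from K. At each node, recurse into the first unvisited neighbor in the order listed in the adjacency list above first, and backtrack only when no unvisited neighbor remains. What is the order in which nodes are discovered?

Visit K
K → L
L → S
S → B
B → P
P → J
J → G
G → M
G → I
J → N
N → O
N → D
D → H
D → E
E → A
A → F
A → R
E → Q
P → C

K → L → S → B → P → J → G → M → I → N → O → D → H → E → A → F → R → Q → C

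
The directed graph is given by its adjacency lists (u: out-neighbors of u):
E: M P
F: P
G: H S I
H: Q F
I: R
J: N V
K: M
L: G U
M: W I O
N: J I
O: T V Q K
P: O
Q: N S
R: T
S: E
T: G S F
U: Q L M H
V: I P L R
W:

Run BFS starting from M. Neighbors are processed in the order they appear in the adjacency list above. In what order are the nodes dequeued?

Visit M; enqueue W, I, O → queue [W, I, O]
Visit W → queue [I, O]
Visit I; enqueue R → queue [O, R]
Visit O; enqueue T, V, Q, K → queue [R, T, V, Q, K]
Visit R → queue [T, V, Q, K]
Visit T; enqueue G, S, F → queue [V, Q, K, G, S, F]
Visit V; enqueue P, L → queue [Q, K, G, S, F, P, L]
Visit Q; enqueue N → queue [K, G, S, F, P, L, N]
Visit K → queue [G, S, F, P, L, N]
Visit G; enqueue H → queue [S, F, P, L, N, H]
Visit S; enqueue E → queue [F, P, L, N, H, E]
Visit F → queue [P, L, N, H, E]
Visit P → queue [L, N, H, E]
Visit L; enqueue U → queue [N, H, E, U]
Visit N; enqueue J → queue [H, E, U, J]
Visit H → queue [E, U, J]
Visit E → queue [U, J]
Visit U → queue [J]
Visit J → queue []

M, W, I, O, R, T, V, Q, K, G, S, F, P, L, N, H, E, U, J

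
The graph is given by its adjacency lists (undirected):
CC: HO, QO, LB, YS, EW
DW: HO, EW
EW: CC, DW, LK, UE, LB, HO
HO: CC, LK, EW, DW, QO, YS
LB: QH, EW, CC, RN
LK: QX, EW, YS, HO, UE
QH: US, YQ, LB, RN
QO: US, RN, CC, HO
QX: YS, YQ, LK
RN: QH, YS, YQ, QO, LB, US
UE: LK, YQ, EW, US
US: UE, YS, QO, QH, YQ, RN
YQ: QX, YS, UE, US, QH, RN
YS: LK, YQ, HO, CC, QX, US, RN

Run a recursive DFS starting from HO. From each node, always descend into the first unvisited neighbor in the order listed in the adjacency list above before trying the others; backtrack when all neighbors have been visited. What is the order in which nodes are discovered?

HO → CC → QO → US → UE → LK → QX → YS → YQ → QH → LB → EW → DW → RN

Visit HO
HO → CC
CC → QO
QO → US
US → UE
UE → LK
LK → QX
QX → YS
YS → YQ
YQ → QH
QH → LB
LB → EW
EW → DW
LB → RN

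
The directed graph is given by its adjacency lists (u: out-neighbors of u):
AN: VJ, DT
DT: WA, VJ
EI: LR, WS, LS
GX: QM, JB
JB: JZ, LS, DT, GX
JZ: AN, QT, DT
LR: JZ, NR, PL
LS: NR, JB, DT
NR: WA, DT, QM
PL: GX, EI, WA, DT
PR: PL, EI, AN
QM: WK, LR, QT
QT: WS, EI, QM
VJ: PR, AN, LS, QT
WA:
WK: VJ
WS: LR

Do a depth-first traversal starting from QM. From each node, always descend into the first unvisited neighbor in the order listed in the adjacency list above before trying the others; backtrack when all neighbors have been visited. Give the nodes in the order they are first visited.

Visit QM
QM → WK
WK → VJ
VJ → PR
PR → PL
PL → GX
GX → JB
JB → JZ
JZ → AN
AN → DT
DT → WA
JZ → QT
QT → WS
WS → LR
LR → NR
QT → EI
EI → LS

QM WK VJ PR PL GX JB JZ AN DT WA QT WS LR NR EI LS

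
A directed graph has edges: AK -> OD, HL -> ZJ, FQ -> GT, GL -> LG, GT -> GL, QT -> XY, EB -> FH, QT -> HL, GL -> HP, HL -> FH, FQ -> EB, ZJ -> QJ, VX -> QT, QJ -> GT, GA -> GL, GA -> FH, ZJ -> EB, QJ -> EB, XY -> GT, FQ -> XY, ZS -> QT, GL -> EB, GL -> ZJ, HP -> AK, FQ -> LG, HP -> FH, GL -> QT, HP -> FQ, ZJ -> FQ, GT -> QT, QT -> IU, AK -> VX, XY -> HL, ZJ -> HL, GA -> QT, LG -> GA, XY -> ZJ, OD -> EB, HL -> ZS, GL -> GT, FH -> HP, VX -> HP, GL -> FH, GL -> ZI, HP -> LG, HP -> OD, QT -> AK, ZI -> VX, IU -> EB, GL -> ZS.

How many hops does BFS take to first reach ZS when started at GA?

Level 0: GA
Level 1: FH, GL, QT
Level 2: AK, EB, GT, HL, HP, IU, LG, XY, ZI, ZJ, ZS
Level 3: FQ, OD, QJ, VX
ZS first appears at level 2.

2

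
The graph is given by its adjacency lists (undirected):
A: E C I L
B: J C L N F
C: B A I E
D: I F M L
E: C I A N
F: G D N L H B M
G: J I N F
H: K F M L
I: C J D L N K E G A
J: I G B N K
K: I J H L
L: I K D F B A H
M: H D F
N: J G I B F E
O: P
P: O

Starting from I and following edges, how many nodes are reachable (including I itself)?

14

BFS from I visits: I, C, J, D, L, N, K, E, G, A, B, F, M, H
Reachable nodes: 14 of 16 total.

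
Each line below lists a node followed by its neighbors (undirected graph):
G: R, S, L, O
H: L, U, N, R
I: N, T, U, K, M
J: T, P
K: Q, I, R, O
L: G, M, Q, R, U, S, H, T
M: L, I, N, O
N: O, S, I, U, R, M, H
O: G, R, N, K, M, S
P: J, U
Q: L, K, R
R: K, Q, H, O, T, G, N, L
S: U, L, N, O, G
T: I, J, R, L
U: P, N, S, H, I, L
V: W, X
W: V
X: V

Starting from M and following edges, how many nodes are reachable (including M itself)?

15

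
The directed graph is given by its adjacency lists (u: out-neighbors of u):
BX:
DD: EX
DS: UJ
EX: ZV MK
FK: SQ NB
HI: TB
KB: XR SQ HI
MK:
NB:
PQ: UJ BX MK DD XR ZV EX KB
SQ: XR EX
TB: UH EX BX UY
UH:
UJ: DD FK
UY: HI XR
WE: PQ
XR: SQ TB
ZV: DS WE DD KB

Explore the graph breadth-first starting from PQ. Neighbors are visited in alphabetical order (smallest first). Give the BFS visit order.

PQ -> BX -> DD -> EX -> KB -> MK -> UJ -> XR -> ZV -> HI -> SQ -> FK -> TB -> DS -> WE -> NB -> UH -> UY

Visit PQ; enqueue BX, DD, EX, KB, MK, UJ, XR, ZV → queue [BX, DD, EX, KB, MK, UJ, XR, ZV]
Visit BX → queue [DD, EX, KB, MK, UJ, XR, ZV]
Visit DD → queue [EX, KB, MK, UJ, XR, ZV]
Visit EX → queue [KB, MK, UJ, XR, ZV]
Visit KB; enqueue HI, SQ → queue [MK, UJ, XR, ZV, HI, SQ]
Visit MK → queue [UJ, XR, ZV, HI, SQ]
Visit UJ; enqueue FK → queue [XR, ZV, HI, SQ, FK]
Visit XR; enqueue TB → queue [ZV, HI, SQ, FK, TB]
Visit ZV; enqueue DS, WE → queue [HI, SQ, FK, TB, DS, WE]
Visit HI → queue [SQ, FK, TB, DS, WE]
Visit SQ → queue [FK, TB, DS, WE]
Visit FK; enqueue NB → queue [TB, DS, WE, NB]
Visit TB; enqueue UH, UY → queue [DS, WE, NB, UH, UY]
Visit DS → queue [WE, NB, UH, UY]
Visit WE → queue [NB, UH, UY]
Visit NB → queue [UH, UY]
Visit UH → queue [UY]
Visit UY → queue []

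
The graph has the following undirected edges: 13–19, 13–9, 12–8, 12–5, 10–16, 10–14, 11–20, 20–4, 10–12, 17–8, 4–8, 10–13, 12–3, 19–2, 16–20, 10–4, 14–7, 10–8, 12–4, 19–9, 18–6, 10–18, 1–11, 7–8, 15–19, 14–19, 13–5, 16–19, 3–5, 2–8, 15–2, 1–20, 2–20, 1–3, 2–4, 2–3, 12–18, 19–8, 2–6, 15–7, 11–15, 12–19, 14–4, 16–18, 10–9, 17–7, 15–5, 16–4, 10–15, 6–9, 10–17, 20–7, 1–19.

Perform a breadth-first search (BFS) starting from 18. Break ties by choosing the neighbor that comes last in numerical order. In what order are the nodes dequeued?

18, 16, 12, 10, 6, 20, 19, 4, 8, 5, 3, 17, 15, 14, 13, 9, 2, 11, 7, 1

Visit 18; enqueue 16, 12, 10, 6 → queue [16, 12, 10, 6]
Visit 16; enqueue 20, 19, 4 → queue [12, 10, 6, 20, 19, 4]
Visit 12; enqueue 8, 5, 3 → queue [10, 6, 20, 19, 4, 8, 5, 3]
Visit 10; enqueue 17, 15, 14, 13, 9 → queue [6, 20, 19, 4, 8, 5, 3, 17, 15, 14, 13, 9]
Visit 6; enqueue 2 → queue [20, 19, 4, 8, 5, 3, 17, 15, 14, 13, 9, 2]
Visit 20; enqueue 11, 7, 1 → queue [19, 4, 8, 5, 3, 17, 15, 14, 13, 9, 2, 11, 7, 1]
Visit 19 → queue [4, 8, 5, 3, 17, 15, 14, 13, 9, 2, 11, 7, 1]
Visit 4 → queue [8, 5, 3, 17, 15, 14, 13, 9, 2, 11, 7, 1]
Visit 8 → queue [5, 3, 17, 15, 14, 13, 9, 2, 11, 7, 1]
Visit 5 → queue [3, 17, 15, 14, 13, 9, 2, 11, 7, 1]
Visit 3 → queue [17, 15, 14, 13, 9, 2, 11, 7, 1]
Visit 17 → queue [15, 14, 13, 9, 2, 11, 7, 1]
Visit 15 → queue [14, 13, 9, 2, 11, 7, 1]
Visit 14 → queue [13, 9, 2, 11, 7, 1]
Visit 13 → queue [9, 2, 11, 7, 1]
Visit 9 → queue [2, 11, 7, 1]
Visit 2 → queue [11, 7, 1]
Visit 11 → queue [7, 1]
Visit 7 → queue [1]
Visit 1 → queue []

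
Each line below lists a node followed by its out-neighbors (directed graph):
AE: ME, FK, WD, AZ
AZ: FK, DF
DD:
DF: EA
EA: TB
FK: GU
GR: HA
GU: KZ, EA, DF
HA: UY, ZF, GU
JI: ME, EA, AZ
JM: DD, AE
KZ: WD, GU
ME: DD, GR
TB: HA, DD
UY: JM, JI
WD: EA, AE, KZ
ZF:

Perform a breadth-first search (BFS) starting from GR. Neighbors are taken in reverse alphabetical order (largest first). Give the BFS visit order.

GR HA ZF UY GU JM JI KZ EA DF DD AE ME AZ WD TB FK

Visit GR; enqueue HA → queue [HA]
Visit HA; enqueue ZF, UY, GU → queue [ZF, UY, GU]
Visit ZF → queue [UY, GU]
Visit UY; enqueue JM, JI → queue [GU, JM, JI]
Visit GU; enqueue KZ, EA, DF → queue [JM, JI, KZ, EA, DF]
Visit JM; enqueue DD, AE → queue [JI, KZ, EA, DF, DD, AE]
Visit JI; enqueue ME, AZ → queue [KZ, EA, DF, DD, AE, ME, AZ]
Visit KZ; enqueue WD → queue [EA, DF, DD, AE, ME, AZ, WD]
Visit EA; enqueue TB → queue [DF, DD, AE, ME, AZ, WD, TB]
Visit DF → queue [DD, AE, ME, AZ, WD, TB]
Visit DD → queue [AE, ME, AZ, WD, TB]
Visit AE; enqueue FK → queue [ME, AZ, WD, TB, FK]
Visit ME → queue [AZ, WD, TB, FK]
Visit AZ → queue [WD, TB, FK]
Visit WD → queue [TB, FK]
Visit TB → queue [FK]
Visit FK → queue []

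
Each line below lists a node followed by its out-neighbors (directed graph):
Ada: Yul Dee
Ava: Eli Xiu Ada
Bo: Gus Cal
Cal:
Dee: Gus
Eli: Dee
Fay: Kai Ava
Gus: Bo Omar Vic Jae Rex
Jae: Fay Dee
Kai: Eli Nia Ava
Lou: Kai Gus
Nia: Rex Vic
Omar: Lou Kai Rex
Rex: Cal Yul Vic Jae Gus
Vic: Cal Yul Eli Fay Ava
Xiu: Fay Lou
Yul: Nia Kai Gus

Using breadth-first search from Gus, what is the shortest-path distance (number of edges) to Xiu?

3

Level 0: Gus
Level 1: Bo, Jae, Omar, Rex, Vic
Level 2: Ava, Cal, Dee, Eli, Fay, Kai, Lou, Yul
Level 3: Ada, Nia, Xiu
Xiu first appears at level 3.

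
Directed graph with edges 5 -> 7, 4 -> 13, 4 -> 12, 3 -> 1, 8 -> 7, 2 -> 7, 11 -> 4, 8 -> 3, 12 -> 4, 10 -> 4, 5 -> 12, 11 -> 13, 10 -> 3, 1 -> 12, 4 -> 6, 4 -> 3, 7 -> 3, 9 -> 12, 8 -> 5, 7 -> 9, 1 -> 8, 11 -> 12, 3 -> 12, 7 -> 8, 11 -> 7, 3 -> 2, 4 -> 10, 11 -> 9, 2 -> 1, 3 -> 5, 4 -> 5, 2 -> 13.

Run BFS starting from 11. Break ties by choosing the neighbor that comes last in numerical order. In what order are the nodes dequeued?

Visit 11; enqueue 13, 12, 9, 7, 4 → queue [13, 12, 9, 7, 4]
Visit 13 → queue [12, 9, 7, 4]
Visit 12 → queue [9, 7, 4]
Visit 9 → queue [7, 4]
Visit 7; enqueue 8, 3 → queue [4, 8, 3]
Visit 4; enqueue 10, 6, 5 → queue [8, 3, 10, 6, 5]
Visit 8 → queue [3, 10, 6, 5]
Visit 3; enqueue 2, 1 → queue [10, 6, 5, 2, 1]
Visit 10 → queue [6, 5, 2, 1]
Visit 6 → queue [5, 2, 1]
Visit 5 → queue [2, 1]
Visit 2 → queue [1]
Visit 1 → queue []

11 13 12 9 7 4 8 3 10 6 5 2 1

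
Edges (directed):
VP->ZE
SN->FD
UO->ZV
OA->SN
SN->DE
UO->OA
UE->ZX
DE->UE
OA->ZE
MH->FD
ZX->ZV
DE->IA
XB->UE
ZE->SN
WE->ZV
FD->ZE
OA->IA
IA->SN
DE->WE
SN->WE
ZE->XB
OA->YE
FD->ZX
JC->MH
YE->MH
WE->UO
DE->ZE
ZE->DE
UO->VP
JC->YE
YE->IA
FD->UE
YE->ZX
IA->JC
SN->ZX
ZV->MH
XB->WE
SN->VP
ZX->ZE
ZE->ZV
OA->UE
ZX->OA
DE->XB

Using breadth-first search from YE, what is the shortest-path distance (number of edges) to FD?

Level 0: YE
Level 1: IA, MH, ZX
Level 2: FD, JC, OA, SN, ZE, ZV
Level 3: DE, UE, VP, WE, XB
Level 4: UO
FD first appears at level 2.

2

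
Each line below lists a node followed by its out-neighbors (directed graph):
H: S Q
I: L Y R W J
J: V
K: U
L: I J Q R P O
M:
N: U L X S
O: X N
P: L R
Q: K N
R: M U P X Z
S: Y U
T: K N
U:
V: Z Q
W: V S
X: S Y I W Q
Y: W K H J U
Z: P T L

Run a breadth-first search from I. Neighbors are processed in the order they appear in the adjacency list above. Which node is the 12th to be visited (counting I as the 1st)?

U

Visit I; enqueue L, Y, R, W, J → queue [L, Y, R, W, J]
Visit L; enqueue Q, P, O → queue [Y, R, W, J, Q, P, O]
Visit Y; enqueue K, H, U → queue [R, W, J, Q, P, O, K, H, U]
Visit R; enqueue M, X, Z → queue [W, J, Q, P, O, K, H, U, M, X, Z]
Visit W; enqueue V, S → queue [J, Q, P, O, K, H, U, M, X, Z, V, S]
Visit J → queue [Q, P, O, K, H, U, M, X, Z, V, S]
Visit Q; enqueue N → queue [P, O, K, H, U, M, X, Z, V, S, N]
Visit P → queue [O, K, H, U, M, X, Z, V, S, N]
Visit O → queue [K, H, U, M, X, Z, V, S, N]
Visit K → queue [H, U, M, X, Z, V, S, N]
Visit H → queue [U, M, X, Z, V, S, N]
Visit U → queue [M, X, Z, V, S, N]
Visit M → queue [X, Z, V, S, N]
Visit X → queue [Z, V, S, N]
Visit Z; enqueue T → queue [V, S, N, T]
Visit V → queue [S, N, T]
Visit S → queue [N, T]
Visit N → queue [T]
Visit T → queue []

Visit order: I, L, Y, R, W, J, Q, P, O, K, H, U, M, X, Z, V, S, N, T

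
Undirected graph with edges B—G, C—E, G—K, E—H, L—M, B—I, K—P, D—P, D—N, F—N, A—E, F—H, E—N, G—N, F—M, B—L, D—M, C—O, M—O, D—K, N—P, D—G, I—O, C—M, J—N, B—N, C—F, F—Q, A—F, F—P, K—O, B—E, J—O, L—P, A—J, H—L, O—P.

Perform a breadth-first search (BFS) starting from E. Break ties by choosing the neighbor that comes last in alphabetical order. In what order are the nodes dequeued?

E → N → H → C → B → A → P → J → G → F → D → L → O → M → I → K → Q

Visit E; enqueue N, H, C, B, A → queue [N, H, C, B, A]
Visit N; enqueue P, J, G, F, D → queue [H, C, B, A, P, J, G, F, D]
Visit H; enqueue L → queue [C, B, A, P, J, G, F, D, L]
Visit C; enqueue O, M → queue [B, A, P, J, G, F, D, L, O, M]
Visit B; enqueue I → queue [A, P, J, G, F, D, L, O, M, I]
Visit A → queue [P, J, G, F, D, L, O, M, I]
Visit P; enqueue K → queue [J, G, F, D, L, O, M, I, K]
Visit J → queue [G, F, D, L, O, M, I, K]
Visit G → queue [F, D, L, O, M, I, K]
Visit F; enqueue Q → queue [D, L, O, M, I, K, Q]
Visit D → queue [L, O, M, I, K, Q]
Visit L → queue [O, M, I, K, Q]
Visit O → queue [M, I, K, Q]
Visit M → queue [I, K, Q]
Visit I → queue [K, Q]
Visit K → queue [Q]
Visit Q → queue []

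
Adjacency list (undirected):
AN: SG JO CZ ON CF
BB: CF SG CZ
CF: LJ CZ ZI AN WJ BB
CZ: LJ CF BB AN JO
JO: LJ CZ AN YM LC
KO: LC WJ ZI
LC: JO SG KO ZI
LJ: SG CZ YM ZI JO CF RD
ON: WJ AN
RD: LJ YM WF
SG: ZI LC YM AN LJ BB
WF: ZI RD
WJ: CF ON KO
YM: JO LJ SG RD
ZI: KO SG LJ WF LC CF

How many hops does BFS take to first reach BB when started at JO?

2

Level 0: JO
Level 1: AN, CZ, LC, LJ, YM
Level 2: BB, CF, KO, ON, RD, SG, ZI
Level 3: WF, WJ
BB first appears at level 2.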